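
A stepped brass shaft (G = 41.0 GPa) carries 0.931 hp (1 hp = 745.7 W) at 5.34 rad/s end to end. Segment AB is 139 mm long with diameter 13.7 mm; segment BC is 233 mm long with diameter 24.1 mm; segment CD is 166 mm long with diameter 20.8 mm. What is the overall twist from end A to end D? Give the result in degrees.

10.2°

ω = 5.34 rad/s, so T = P/ω = 0.931×745.7 / 5.340 = 130.0 N·m.
J_AB = π(0.0137)⁴/32 = 3.46×10^-9 m⁴; J_BC = π(0.0241)⁴/32 = 3.31×10^-8 m⁴; J_CD = π(0.0208)⁴/32 = 1.84×10^-8 m⁴.
θ = (T/G)·Σ L_i/J_i = (130.0/41.0×10⁹)·(0.139/3.46×10^-9 + 0.233/3.31×10^-8 + 0.166/1.84×10^-8) = 0.1784 rad.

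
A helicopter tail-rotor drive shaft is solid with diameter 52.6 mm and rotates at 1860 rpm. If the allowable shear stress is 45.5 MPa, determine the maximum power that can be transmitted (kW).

253 kW

J = πd⁴/32 = π(0.0526)⁴/32 = 7.515×10^-7 m⁴.
T_max = τ_allow·J/r = 4.55×10^7 × 7.515×10^-7 / 0.0263 = 1300 N·m.
ω = 2π·1860/60 = 194.8 rad/s, so P_max = T_max·ω = 2.532×10^5 W.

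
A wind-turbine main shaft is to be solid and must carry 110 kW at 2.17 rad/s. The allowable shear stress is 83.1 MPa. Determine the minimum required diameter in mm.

146 mm

ω = 2.17 rad/s, so T = P/ω = 110×10³ / 2.170 = 50690 N·m.
For a solid shaft τ_max = 16T/(πd³), so d = (16T/(π τ_allow))^(1/3) = (16·50690/(π·8.31×10^7))^(1/3) = 0.1459 m.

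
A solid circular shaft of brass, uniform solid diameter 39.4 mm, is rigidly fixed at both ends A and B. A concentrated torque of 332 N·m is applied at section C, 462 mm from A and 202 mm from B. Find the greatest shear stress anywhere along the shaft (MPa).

19.2 MPa

With uniform GJ and both ends fixed, compatibility θ_AC = θ_CB gives T_A·a = T_B·b, together with T_A + T_B = T₀.
T_A = T₀·b/(a+b) = 332.0·202/664.0 = 101.0 N·m; T_B = 231.0 N·m.
τ in each portion: τ_AC = 8.41×10^6 Pa, τ_CB = 1.92×10^7 Pa; maximum is in CB.
τ_max = T_CB·r/J = 231.0·0.0197/2.37×10^-7 = 1.924×10^7 Pa.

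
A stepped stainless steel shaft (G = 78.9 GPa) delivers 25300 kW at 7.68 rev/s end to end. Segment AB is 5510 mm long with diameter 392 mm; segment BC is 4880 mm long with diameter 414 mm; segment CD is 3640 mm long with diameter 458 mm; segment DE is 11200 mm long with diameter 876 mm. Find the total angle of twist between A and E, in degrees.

ω = 2π·7.68 = 48.25 rad/s, so T = P/ω = 25300×10³ / 48.25 = 524300 N·m.
J_AB = π(0.392)⁴/32 = 2.32×10^-3 m⁴; J_BC = π(0.414)⁴/32 = 2.88×10^-3 m⁴; J_CD = π(0.458)⁴/32 = 4.32×10^-3 m⁴; J_DE = π(0.876)⁴/32 = 0.0578 m⁴.
θ = (T/G)·Σ L_i/J_i = (524300/78.9×10⁹)·(5.51/2.32×10^-3 + 4.88/2.88×10^-3 + 3.64/4.32×10^-3 + 11.2/0.0578) = 0.03393 rad.

1.94°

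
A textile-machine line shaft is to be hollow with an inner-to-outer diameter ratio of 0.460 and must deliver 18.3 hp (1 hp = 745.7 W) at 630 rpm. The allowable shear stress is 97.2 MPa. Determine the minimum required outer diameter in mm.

ω = 2π·630/60 = 65.97 rad/s, so T = P/ω = 18.3×745.7 / 65.97 = 206.8 N·m.
For a hollow shaft with d_i/d_o = 0.460: τ_max = 16T/(π d_o³ (1−k⁴)), so d_o = [16T/(π τ_allow (1−k⁴))]^(1/3) = [16·206.8/(π·9.72×10^7·0.9552)]^(1/3) = 0.02247 m.

22.5 mm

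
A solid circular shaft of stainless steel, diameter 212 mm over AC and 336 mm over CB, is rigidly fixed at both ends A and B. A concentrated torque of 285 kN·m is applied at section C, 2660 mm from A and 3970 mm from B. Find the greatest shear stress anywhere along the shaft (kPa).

Compatibility: T_A·a/J_AC = T_B·b/J_CB with T_A + T_B = T₀.
J_AC = 1.98×10^-4 m⁴, J_CB = 1.25×10^-3 m⁴, so T_A = T₀·(J_AC/a)/((J_AC/a)+(J_CB/b)) = 54520 N·m, T_B = 230500 N·m.
τ in each portion: τ_AC = 2.91×10^7 Pa, τ_CB = 3.09×10^7 Pa; maximum is in CB.
τ_max = T_CB·r/J = 230500·0.168/1.25×10^-3 = 3.095×10^7 Pa.

30900 kPa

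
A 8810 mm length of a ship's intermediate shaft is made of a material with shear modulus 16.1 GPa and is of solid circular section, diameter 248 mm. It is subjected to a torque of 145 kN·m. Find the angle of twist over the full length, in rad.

0.214 rad

J = πd⁴/32 = π(0.248)⁴/32 = 3.714×10^-4 m⁴.
θ = T·L/(G·J) = 145000 × 8.81 / (16.1×10⁹ × 3.714×10^-4) = 0.2137 rad.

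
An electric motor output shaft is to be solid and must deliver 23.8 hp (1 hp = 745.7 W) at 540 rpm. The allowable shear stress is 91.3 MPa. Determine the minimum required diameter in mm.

ω = 2π·540/60 = 56.55 rad/s, so T = P/ω = 23.8×745.7 / 56.55 = 313.8 N·m.
For a solid shaft τ_max = 16T/(πd³), so d = (16T/(π τ_allow))^(1/3) = (16·313.8/(π·9.13×10^7))^(1/3) = 0.02597 m.

26.0 mm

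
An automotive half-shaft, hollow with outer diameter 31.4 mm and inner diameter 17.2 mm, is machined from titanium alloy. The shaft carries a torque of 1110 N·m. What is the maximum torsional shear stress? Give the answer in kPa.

J = π(d_o⁴ − d_i⁴)/32 = π(0.0314⁴ − 0.0172⁴)/32 = 8.684×10^-8 m⁴.
τ_max = T·r/J = 1110 × 0.0157 / 8.684×10^-8 = 2.007×10^8 Pa.

201000 kPa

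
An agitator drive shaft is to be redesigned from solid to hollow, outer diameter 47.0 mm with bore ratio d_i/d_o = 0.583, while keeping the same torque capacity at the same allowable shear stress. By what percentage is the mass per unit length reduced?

28.4 %

Equal τ_max and T ⇒ the solid shaft needs d_s³ = d_o³(1−k⁴), so d_s = 47.0·(1−0.583⁴)^(1/3) = 45.12 mm.
Area ratio A_h/A_s = d_o²(1−k²)/d_s² = (1−k²)/(1−k⁴)^(2/3) = 0.7164.
Mass saving = 1 − 0.7164 = 28.4 %.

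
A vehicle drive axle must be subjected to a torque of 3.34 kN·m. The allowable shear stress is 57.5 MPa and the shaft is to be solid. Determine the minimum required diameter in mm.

66.6 mm

For a solid shaft τ_max = 16T/(πd³), so d = (16T/(π τ_allow))^(1/3) = (16·3340/(π·5.75×10^7))^(1/3) = 0.06663 m.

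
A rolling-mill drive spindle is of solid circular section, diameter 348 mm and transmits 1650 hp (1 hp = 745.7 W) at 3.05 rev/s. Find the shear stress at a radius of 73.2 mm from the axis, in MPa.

ω = 2π·3.05 = 19.16 rad/s, so T = P/ω = 1650×745.7 / 19.16 = 64200 N·m.
J = πd⁴/32 = π(0.348)⁴/32 = 1.440×10^-3 m⁴.
Shear stress varies linearly with radius: τ = T·r/J = 64200 × 0.0732 / 1.440×10^-3 = 3.264×10^6 Pa.

3.26 MPa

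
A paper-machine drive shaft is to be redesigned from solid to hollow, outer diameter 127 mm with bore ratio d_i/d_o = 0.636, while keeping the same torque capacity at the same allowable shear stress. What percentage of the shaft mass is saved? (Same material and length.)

Equal τ_max and T ⇒ the solid shaft needs d_s³ = d_o³(1−k⁴), so d_s = 127·(1−0.636⁴)^(1/3) = 119.7 mm.
Area ratio A_h/A_s = d_o²(1−k²)/d_s² = (1−k²)/(1−k⁴)^(2/3) = 0.6708.
Mass saving = 1 − 0.6708 = 32.9 %.

32.9 %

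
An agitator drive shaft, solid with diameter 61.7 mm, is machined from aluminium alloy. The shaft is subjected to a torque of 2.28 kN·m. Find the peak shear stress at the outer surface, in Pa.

4.94e7 Pa

J = πd⁴/32 = π(0.0617)⁴/32 = 1.423×10^-6 m⁴.
τ_max = T·r/J = 2280 × 0.0309 / 1.423×10^-6 = 4.944×10^7 Pa.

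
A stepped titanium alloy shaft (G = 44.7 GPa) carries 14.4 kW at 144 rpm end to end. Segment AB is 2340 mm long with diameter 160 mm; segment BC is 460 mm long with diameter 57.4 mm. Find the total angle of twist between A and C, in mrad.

10.0 mrad

ω = 2π·144/60 = 15.08 rad/s, so T = P/ω = 14.4×10³ / 15.08 = 954.9 N·m.
J_AB = π(0.160)⁴/32 = 6.43×10^-5 m⁴; J_BC = π(0.0574)⁴/32 = 1.07×10^-6 m⁴.
θ = (T/G)·Σ L_i/J_i = (954.9/44.7×10⁹)·(2.34/6.43×10^-5 + 0.460/1.07×10^-6) = 9.998×10^-3 rad.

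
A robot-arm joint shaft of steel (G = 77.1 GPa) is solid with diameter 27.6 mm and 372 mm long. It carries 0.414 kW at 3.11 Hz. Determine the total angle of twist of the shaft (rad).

ω = 2π·3.11 = 19.54 rad/s, so T = P/ω = 0.414×10³ / 19.54 = 21.19 N·m.
J = πd⁴/32 = π(0.0276)⁴/32 = 5.697×10^-8 m⁴.
θ = T·L/(G·J) = 21.19 × 0.372 / (77.1×10⁹ × 5.697×10^-8) = 1.794×10^-3 rad.

0.00179 rad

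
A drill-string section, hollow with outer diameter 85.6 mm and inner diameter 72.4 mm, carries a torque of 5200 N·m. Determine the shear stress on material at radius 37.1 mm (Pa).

J = π(d_o⁴ − d_i⁴)/32 = π(0.0856⁴ − 0.0724⁴)/32 = 2.574×10^-6 m⁴.
Shear stress varies linearly with radius: τ = T·r/J = 5200 × 0.0371 / 2.574×10^-6 = 7.496×10^7 Pa.

7.50e7 Pa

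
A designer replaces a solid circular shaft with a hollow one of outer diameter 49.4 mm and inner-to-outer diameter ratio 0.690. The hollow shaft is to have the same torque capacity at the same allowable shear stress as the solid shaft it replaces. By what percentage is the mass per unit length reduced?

37.8 %

Equal τ_max and T ⇒ the solid shaft needs d_s³ = d_o³(1−k⁴), so d_s = 49.4·(1−0.690⁴)^(1/3) = 45.34 mm.
Area ratio A_h/A_s = d_o²(1−k²)/d_s² = (1−k²)/(1−k⁴)^(2/3) = 0.6218.
Mass saving = 1 − 0.6218 = 37.8 %.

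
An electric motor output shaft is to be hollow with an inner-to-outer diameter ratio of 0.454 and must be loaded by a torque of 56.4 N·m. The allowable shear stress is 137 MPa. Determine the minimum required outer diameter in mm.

For a hollow shaft with d_i/d_o = 0.454: τ_max = 16T/(π d_o³ (1−k⁴)), so d_o = [16T/(π τ_allow (1−k⁴))]^(1/3) = [16·56.40/(π·1.37×10^8·0.9575)]^(1/3) = 0.01299 m.

13.0 mm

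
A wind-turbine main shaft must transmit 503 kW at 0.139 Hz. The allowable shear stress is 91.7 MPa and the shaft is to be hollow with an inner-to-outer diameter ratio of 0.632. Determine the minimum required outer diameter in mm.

336 mm

ω = 2π·0.139 = 0.8734 rad/s, so T = P/ω = 503×10³ / 0.8734 = 575900 N·m.
For a hollow shaft with d_i/d_o = 0.632: τ_max = 16T/(π d_o³ (1−k⁴)), so d_o = [16T/(π τ_allow (1−k⁴))]^(1/3) = [16·575900/(π·9.17×10^7·0.8405)]^(1/3) = 0.3364 m.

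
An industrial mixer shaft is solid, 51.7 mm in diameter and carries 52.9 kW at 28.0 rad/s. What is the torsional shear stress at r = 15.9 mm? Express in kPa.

ω = 28.0 rad/s, so T = P/ω = 52.9×10³ / 28.00 = 1889 N·m.
J = πd⁴/32 = π(0.0517)⁴/32 = 7.014×10^-7 m⁴.
Shear stress varies linearly with radius: τ = T·r/J = 1889 × 0.0159 / 7.014×10^-7 = 4.283×10^7 Pa.

42800 kPa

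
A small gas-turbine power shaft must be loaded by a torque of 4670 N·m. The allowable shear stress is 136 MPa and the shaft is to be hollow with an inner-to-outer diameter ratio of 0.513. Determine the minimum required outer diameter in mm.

57.3 mm

For a hollow shaft with d_i/d_o = 0.513: τ_max = 16T/(π d_o³ (1−k⁴)), so d_o = [16T/(π τ_allow (1−k⁴))]^(1/3) = [16·4670/(π·1.36×10^8·0.9307)]^(1/3) = 0.05728 m.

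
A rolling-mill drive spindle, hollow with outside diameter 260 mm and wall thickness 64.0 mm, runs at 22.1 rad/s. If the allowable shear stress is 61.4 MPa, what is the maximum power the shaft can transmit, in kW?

4370 kW

J = π(d_o⁴ − d_i⁴)/32 = π(0.260⁴ − 0.132⁴)/32 = 4.188×10^-4 m⁴.
T_max = τ_allow·J/r = 6.14×10^7 × 4.188×10^-4 / 0.130 = 197800 N·m.
ω = 22.1 rad/s, so P_max = T_max·ω = 4.372×10^6 W.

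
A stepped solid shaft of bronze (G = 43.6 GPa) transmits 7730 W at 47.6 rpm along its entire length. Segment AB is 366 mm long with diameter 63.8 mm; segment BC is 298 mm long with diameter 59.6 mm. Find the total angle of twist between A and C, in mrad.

ω = 2π·47.6/60 = 4.985 rad/s, so T = P/ω = 7730 / 4.985 = 1551 N·m.
J_AB = π(0.0638)⁴/32 = 1.63×10^-6 m⁴; J_BC = π(0.0596)⁴/32 = 1.24×10^-6 m⁴.
θ = (T/G)·Σ L_i/J_i = (1551/43.6×10⁹)·(0.366/1.63×10^-6 + 0.298/1.24×10^-6) = 0.01656 rad.

16.6 mrad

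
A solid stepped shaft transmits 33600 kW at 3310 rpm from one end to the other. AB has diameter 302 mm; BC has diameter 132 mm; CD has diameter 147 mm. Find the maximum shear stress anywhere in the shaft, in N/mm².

215 N/mm²

ω = 2π·3310/60 = 346.6 rad/s, so T = P/ω = 33600×10³ / 346.6 = 96940 N·m.
Under the same torque, τ_max = 16T/(πd³) is largest where d is smallest — segment BC (d = 132 mm).
τ_max = 16·96940/(π·(0.132)³) = 2.147×10^8 Pa.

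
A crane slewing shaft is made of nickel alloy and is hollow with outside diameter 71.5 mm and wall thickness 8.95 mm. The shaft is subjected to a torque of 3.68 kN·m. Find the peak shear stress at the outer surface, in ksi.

10.9 ksi

J = π(d_o⁴ − d_i⁴)/32 = π(0.0715⁴ − 0.0536⁴)/32 = 1.755×10^-6 m⁴.
τ_max = T·r/J = 3680 × 0.0357 / 1.755×10^-6 = 7.494×10^7 Pa.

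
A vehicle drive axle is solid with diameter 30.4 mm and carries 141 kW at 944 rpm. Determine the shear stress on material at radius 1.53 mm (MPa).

26.0 MPa

ω = 2π·944/60 = 98.86 rad/s, so T = P/ω = 141×10³ / 98.86 = 1426 N·m.
J = πd⁴/32 = π(0.0304)⁴/32 = 8.385×10^-8 m⁴.
Shear stress varies linearly with radius: τ = T·r/J = 1426 × 0.00153 / 8.385×10^-8 = 2.603×10^7 Pa.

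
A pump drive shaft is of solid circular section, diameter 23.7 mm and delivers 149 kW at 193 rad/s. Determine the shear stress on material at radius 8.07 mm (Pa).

2.01e8 Pa

ω = 193 rad/s, so T = P/ω = 149×10³ / 193.0 = 772.0 N·m.
J = πd⁴/32 = π(0.0237)⁴/32 = 3.097×10^-8 m⁴.
Shear stress varies linearly with radius: τ = T·r/J = 772.0 × 0.00807 / 3.097×10^-8 = 2.011×10^8 Pa.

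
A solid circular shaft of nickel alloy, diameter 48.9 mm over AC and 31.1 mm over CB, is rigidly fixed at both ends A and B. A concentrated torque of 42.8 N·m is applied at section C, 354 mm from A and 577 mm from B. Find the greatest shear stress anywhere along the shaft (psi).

Compatibility: T_A·a/J_AC = T_B·b/J_CB with T_A + T_B = T₀.
J_AC = 5.61×10^-7 m⁴, J_CB = 9.18×10^-8 m⁴, so T_A = T₀·(J_AC/a)/((J_AC/a)+(J_CB/b)) = 38.90 N·m, T_B = 3.904 N·m.
τ in each portion: τ_AC = 1.69×10^6 Pa, τ_CB = 6.61×10^5 Pa; maximum is in AC.
τ_max = T_AC·r/J = 38.90·0.0244/5.61×10^-7 = 1.694×10^6 Pa.

246 psi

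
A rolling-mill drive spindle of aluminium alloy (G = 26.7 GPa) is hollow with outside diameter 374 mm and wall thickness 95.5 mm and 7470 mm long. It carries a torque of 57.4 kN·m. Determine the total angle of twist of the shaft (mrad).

8.87 mrad

J = π(d_o⁴ − d_i⁴)/32 = π(0.374⁴ − 0.183⁴)/32 = 1.811×10^-3 m⁴.
θ = T·L/(G·J) = 57400 × 7.47 / (26.7×10⁹ × 1.811×10^-3) = 8.869×10^-3 rad.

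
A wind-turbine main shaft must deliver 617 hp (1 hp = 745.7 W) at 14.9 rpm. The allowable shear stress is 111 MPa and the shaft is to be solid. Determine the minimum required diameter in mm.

238 mm

ω = 2π·14.9/60 = 1.560 rad/s, so T = P/ω = 617×745.7 / 1.560 = 294900 N·m.
For a solid shaft τ_max = 16T/(πd³), so d = (16T/(π τ_allow))^(1/3) = (16·294900/(π·1.11×10^8))^(1/3) = 0.2383 m.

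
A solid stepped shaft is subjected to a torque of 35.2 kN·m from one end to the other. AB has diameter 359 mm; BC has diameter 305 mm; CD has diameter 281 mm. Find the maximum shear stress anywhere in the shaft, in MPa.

8.08 MPa

Under the same torque, τ_max = 16T/(πd³) is largest where d is smallest — segment CD (d = 281 mm).
τ_max = 16·35200/(π·(0.281)³) = 8.080×10^6 Pa.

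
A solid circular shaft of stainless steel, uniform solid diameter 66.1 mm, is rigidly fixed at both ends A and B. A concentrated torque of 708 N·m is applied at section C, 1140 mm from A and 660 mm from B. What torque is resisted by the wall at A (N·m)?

260 N·m

With uniform GJ and both ends fixed, compatibility θ_AC = θ_CB gives T_A·a = T_B·b, together with T_A + T_B = T₀.
T_A = T₀·b/(a+b) = 708.0·660/1800 = 259.6 N·m; T_B = 448.4 N·m.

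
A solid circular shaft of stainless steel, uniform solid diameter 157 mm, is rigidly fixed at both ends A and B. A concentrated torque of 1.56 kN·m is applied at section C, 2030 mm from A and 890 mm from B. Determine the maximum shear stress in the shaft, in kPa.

1430 kPa

With uniform GJ and both ends fixed, compatibility θ_AC = θ_CB gives T_A·a = T_B·b, together with T_A + T_B = T₀.
T_A = T₀·b/(a+b) = 1560·890/2920 = 475.5 N·m; T_B = 1085 N·m.
τ in each portion: τ_AC = 6.26×10^5 Pa, τ_CB = 1.43×10^6 Pa; maximum is in CB.
τ_max = T_CB·r/J = 1085·0.0785/5.96×10^-5 = 1.427×10^6 Pa.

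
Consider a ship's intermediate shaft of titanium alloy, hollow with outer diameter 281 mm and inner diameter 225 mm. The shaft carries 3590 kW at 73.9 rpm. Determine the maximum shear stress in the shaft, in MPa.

ω = 2π·73.9/60 = 7.739 rad/s, so T = P/ω = 3590×10³ / 7.739 = 463900 N·m.
J = π(d_o⁴ − d_i⁴)/32 = π(0.281⁴ − 0.225⁴)/32 = 3.605×10^-4 m⁴.
τ_max = T·r/J = 463900 × 0.141 / 3.605×10^-4 = 1.808×10^8 Pa.

181 MPa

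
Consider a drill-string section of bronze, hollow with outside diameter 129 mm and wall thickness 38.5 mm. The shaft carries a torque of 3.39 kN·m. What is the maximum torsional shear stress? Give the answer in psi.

1200 psi

J = π(d_o⁴ − d_i⁴)/32 = π(0.129⁴ − 0.0520⁴)/32 = 2.647×10^-5 m⁴.
τ_max = T·r/J = 3390 × 0.0645 / 2.647×10^-5 = 8.261×10^6 Pa.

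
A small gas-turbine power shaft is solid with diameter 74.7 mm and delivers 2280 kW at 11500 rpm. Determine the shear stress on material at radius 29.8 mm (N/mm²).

18.5 N/mm²

ω = 2π·11500/60 = 1204 rad/s, so T = P/ω = 2280×10³ / 1204 = 1893 N·m.
J = πd⁴/32 = π(0.0747)⁴/32 = 3.057×10^-6 m⁴.
Shear stress varies linearly with radius: τ = T·r/J = 1893 × 0.0298 / 3.057×10^-6 = 1.846×10^7 Pa.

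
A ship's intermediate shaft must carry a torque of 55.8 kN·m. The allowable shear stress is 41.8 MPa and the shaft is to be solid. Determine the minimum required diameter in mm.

For a solid shaft τ_max = 16T/(πd³), so d = (16T/(π τ_allow))^(1/3) = (16·55800/(π·4.18×10^7))^(1/3) = 0.1894 m.

189 mm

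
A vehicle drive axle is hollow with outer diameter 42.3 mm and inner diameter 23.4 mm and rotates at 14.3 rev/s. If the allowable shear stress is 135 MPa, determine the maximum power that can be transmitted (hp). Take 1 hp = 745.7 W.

J = π(d_o⁴ − d_i⁴)/32 = π(0.0423⁴ − 0.0234⁴)/32 = 2.849×10^-7 m⁴.
T_max = τ_allow·J/r = 1.35×10^8 × 2.849×10^-7 / 0.0211 = 1818 N·m.
ω = 2π·14.3 = 89.85 rad/s, so P_max = T_max·ω = 1.634×10^5 W.

219 hp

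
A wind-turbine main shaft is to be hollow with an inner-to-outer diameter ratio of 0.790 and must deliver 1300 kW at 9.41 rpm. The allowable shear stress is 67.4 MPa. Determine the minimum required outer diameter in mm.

ω = 2π·9.41/60 = 0.9854 rad/s, so T = P/ω = 1300×10³ / 0.9854 = 1.319e6 N·m.
For a hollow shaft with d_i/d_o = 0.790: τ_max = 16T/(π d_o³ (1−k⁴)), so d_o = [16T/(π τ_allow (1−k⁴))]^(1/3) = [16·1.319e6/(π·6.74×10^7·0.6105)]^(1/3) = 0.5466 m.

547 mm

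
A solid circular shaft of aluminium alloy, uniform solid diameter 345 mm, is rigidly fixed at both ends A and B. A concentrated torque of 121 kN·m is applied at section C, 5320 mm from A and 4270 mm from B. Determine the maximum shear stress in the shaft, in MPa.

8.33 MPa

With uniform GJ and both ends fixed, compatibility θ_AC = θ_CB gives T_A·a = T_B·b, together with T_A + T_B = T₀.
T_A = T₀·b/(a+b) = 121000·4270/9590 = 53880 N·m; T_B = 67120 N·m.
τ in each portion: τ_AC = 6.68×10^6 Pa, τ_CB = 8.33×10^6 Pa; maximum is in CB.
τ_max = T_CB·r/J = 67120·0.172/1.39×10^-3 = 8.325×10^6 Pa.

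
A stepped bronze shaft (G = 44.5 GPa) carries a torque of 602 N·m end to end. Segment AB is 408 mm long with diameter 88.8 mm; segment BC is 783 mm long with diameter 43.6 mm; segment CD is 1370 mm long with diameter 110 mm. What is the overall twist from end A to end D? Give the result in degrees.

J_AB = π(0.0888)⁴/32 = 6.10×10^-6 m⁴; J_BC = π(0.0436)⁴/32 = 3.55×10^-7 m⁴; J_CD = π(0.110)⁴/32 = 1.44×10^-5 m⁴.
θ = (T/G)·Σ L_i/J_i = (602.0/44.5×10⁹)·(0.408/6.10×10^-6 + 0.783/3.55×10^-7 + 1.37/1.44×10^-5) = 0.03205 rad.

1.84°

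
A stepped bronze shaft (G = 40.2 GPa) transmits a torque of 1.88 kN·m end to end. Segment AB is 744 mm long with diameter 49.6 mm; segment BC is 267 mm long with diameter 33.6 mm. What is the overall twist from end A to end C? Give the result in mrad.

J_AB = π(0.0496)⁴/32 = 5.94×10^-7 m⁴; J_BC = π(0.0336)⁴/32 = 1.25×10^-7 m⁴.
θ = (T/G)·Σ L_i/J_i = (1880/40.2×10⁹)·(0.744/5.94×10^-7 + 0.267/1.25×10^-7) = 0.1583 rad.

158 mrad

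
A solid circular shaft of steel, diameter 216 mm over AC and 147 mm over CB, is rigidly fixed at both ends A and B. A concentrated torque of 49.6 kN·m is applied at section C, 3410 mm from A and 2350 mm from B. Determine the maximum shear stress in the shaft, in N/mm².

19.1 N/mm²

Compatibility: T_A·a/J_AC = T_B·b/J_CB with T_A + T_B = T₀.
J_AC = 2.14×10^-4 m⁴, J_CB = 4.58×10^-5 m⁴, so T_A = T₀·(J_AC/a)/((J_AC/a)+(J_CB/b)) = 37830 N·m, T_B = 11770 N·m.
τ in each portion: τ_AC = 1.91×10^7 Pa, τ_CB = 1.89×10^7 Pa; maximum is in AC.
τ_max = T_AC·r/J = 37830·0.108/2.14×10^-4 = 1.912×10^7 Pa.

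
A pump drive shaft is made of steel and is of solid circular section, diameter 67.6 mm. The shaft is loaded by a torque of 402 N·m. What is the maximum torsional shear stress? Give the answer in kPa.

J = πd⁴/32 = π(0.0676)⁴/32 = 2.050×10^-6 m⁴.
τ_max = T·r/J = 402.0 × 0.0338 / 2.050×10^-6 = 6.628×10^6 Pa.

6630 kPa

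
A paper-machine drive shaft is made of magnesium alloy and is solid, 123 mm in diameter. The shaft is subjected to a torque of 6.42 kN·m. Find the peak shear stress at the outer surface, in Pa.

J = πd⁴/32 = π(0.123)⁴/32 = 2.247×10^-5 m⁴.
τ_max = T·r/J = 6420 × 0.0615 / 2.247×10^-5 = 1.757×10^7 Pa.

1.76e7 Pa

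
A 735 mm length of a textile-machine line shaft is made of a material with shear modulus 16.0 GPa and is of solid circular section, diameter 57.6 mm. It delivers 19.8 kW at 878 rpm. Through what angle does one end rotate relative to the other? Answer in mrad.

9.15 mrad

ω = 2π·878/60 = 91.94 rad/s, so T = P/ω = 19.8×10³ / 91.94 = 215.3 N·m.
J = πd⁴/32 = π(0.0576)⁴/32 = 1.081×10^-6 m⁴.
θ = T·L/(G·J) = 215.3 × 0.735 / (16.0×10⁹ × 1.081×10^-6) = 9.154×10^-3 rad.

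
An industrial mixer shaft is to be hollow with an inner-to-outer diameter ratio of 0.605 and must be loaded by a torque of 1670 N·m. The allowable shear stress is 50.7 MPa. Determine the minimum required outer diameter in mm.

For a hollow shaft with d_i/d_o = 0.605: τ_max = 16T/(π d_o³ (1−k⁴)), so d_o = [16T/(π τ_allow (1−k⁴))]^(1/3) = [16·1670/(π·5.07×10^7·0.8660)]^(1/3) = 0.05786 m.

57.9 mm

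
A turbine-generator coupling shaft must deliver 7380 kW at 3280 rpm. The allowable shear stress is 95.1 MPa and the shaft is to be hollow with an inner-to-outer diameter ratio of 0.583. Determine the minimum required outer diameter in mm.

ω = 2π·3280/60 = 343.5 rad/s, so T = P/ω = 7380×10³ / 343.5 = 21490 N·m.
For a hollow shaft with d_i/d_o = 0.583: τ_max = 16T/(π d_o³ (1−k⁴)), so d_o = [16T/(π τ_allow (1−k⁴))]^(1/3) = [16·21490/(π·9.51×10^7·0.8845)]^(1/3) = 0.1092 m.

109 mm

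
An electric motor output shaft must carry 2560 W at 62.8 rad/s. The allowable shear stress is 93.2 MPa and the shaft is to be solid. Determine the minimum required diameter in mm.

ω = 62.8 rad/s, so T = P/ω = 2560 / 62.80 = 40.76 N·m.
For a solid shaft τ_max = 16T/(πd³), so d = (16T/(π τ_allow))^(1/3) = (16·40.76/(π·9.32×10^7))^(1/3) = 0.01306 m.

13.1 mm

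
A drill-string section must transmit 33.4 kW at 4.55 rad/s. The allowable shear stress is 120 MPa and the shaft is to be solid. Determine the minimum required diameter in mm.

ω = 4.55 rad/s, so T = P/ω = 33.4×10³ / 4.550 = 7341 N·m.
For a solid shaft τ_max = 16T/(πd³), so d = (16T/(π τ_allow))^(1/3) = (16·7341/(π·1.20×10^8))^(1/3) = 0.06779 m.

67.8 mm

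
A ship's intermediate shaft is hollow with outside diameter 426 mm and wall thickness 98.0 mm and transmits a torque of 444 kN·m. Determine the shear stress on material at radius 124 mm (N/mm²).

J = π(d_o⁴ − d_i⁴)/32 = π(0.426⁴ − 0.230⁴)/32 = 2.959×10^-3 m⁴.
Shear stress varies linearly with radius: τ = T·r/J = 444000 × 0.124 / 2.959×10^-3 = 1.861×10^7 Pa.

18.6 N/mm²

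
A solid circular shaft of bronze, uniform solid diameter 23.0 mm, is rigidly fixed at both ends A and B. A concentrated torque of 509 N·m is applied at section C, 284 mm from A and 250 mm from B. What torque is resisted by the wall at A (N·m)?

With uniform GJ and both ends fixed, compatibility θ_AC = θ_CB gives T_A·a = T_B·b, together with T_A + T_B = T₀.
T_A = T₀·b/(a+b) = 509.0·250/534.0 = 238.3 N·m; T_B = 270.7 N·m.

238 N·m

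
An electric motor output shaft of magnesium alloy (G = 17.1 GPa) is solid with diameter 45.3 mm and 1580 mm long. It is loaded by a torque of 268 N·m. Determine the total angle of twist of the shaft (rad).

0.0599 rad

J = πd⁴/32 = π(0.0453)⁴/32 = 4.134×10^-7 m⁴.
θ = T·L/(G·J) = 268.0 × 1.58 / (17.1×10⁹ × 4.134×10^-7) = 0.05990 rad.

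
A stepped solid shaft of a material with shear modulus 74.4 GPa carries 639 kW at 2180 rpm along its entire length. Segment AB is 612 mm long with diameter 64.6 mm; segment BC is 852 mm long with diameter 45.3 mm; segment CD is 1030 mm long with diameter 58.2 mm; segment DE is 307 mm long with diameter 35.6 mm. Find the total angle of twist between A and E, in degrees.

11.4°

ω = 2π·2180/60 = 228.3 rad/s, so T = P/ω = 639×10³ / 228.3 = 2799 N·m.
J_AB = π(0.0646)⁴/32 = 1.71×10^-6 m⁴; J_BC = π(0.0453)⁴/32 = 4.13×10^-7 m⁴; J_CD = π(0.0582)⁴/32 = 1.13×10^-6 m⁴; J_DE = π(0.0356)⁴/32 = 1.58×10^-7 m⁴.
θ = (T/G)·Σ L_i/J_i = (2799/74.4×10⁹)·(0.612/1.71×10^-6 + 0.852/4.13×10^-7 + 1.03/1.13×10^-6 + 0.307/1.58×10^-7) = 0.1986 rad.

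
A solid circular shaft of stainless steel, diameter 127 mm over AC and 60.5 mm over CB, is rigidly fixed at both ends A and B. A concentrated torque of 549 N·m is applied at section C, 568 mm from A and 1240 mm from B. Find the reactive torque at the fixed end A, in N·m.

Compatibility: T_A·a/J_AC = T_B·b/J_CB with T_A + T_B = T₀.
J_AC = 2.55×10^-5 m⁴, J_CB = 1.32×10^-6 m⁴, so T_A = T₀·(J_AC/a)/((J_AC/a)+(J_CB/b)) = 536.3 N·m, T_B = 12.65 N·m.

536 N·m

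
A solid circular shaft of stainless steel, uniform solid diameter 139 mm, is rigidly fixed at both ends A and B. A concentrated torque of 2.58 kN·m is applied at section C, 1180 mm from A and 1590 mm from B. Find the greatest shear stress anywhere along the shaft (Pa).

With uniform GJ and both ends fixed, compatibility θ_AC = θ_CB gives T_A·a = T_B·b, together with T_A + T_B = T₀.
T_A = T₀·b/(a+b) = 2580·1590/2770 = 1481 N·m; T_B = 1099 N·m.
τ in each portion: τ_AC = 2.81×10^6 Pa, τ_CB = 2.08×10^6 Pa; maximum is in AC.
τ_max = T_AC·r/J = 1481·0.0695/3.66×10^-5 = 2.808×10^6 Pa.

2.81e6 Pa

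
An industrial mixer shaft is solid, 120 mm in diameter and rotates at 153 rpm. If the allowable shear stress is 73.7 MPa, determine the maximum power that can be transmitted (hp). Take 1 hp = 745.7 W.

537 hp

J = πd⁴/32 = π(0.120)⁴/32 = 2.036×10^-5 m⁴.
T_max = τ_allow·J/r = 7.37×10^7 × 2.036×10^-5 / 0.0600 = 25010 N·m.
ω = 2π·153/60 = 16.02 rad/s, so P_max = T_max·ω = 4.006×10^5 W.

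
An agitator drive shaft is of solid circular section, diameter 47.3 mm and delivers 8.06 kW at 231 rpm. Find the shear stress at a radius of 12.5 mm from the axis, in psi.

ω = 2π·231/60 = 24.19 rad/s, so T = P/ω = 8.06×10³ / 24.19 = 333.2 N·m.
J = πd⁴/32 = π(0.0473)⁴/32 = 4.914×10^-7 m⁴.
Shear stress varies linearly with radius: τ = T·r/J = 333.2 × 0.0125 / 4.914×10^-7 = 8.475×10^6 Pa.

1230 psi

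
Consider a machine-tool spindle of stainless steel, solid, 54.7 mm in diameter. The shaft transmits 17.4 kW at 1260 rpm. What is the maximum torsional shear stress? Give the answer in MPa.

ω = 2π·1260/60 = 131.9 rad/s, so T = P/ω = 17.4×10³ / 131.9 = 131.9 N·m.
J = πd⁴/32 = π(0.0547)⁴/32 = 8.789×10^-7 m⁴.
τ_max = T·r/J = 131.9 × 0.0274 / 8.789×10^-7 = 4.104×10^6 Pa.

4.10 MPa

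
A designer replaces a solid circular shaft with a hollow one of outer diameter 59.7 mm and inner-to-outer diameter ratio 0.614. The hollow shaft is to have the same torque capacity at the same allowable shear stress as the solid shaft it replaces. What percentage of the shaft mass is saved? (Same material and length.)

Equal τ_max and T ⇒ the solid shaft needs d_s³ = d_o³(1−k⁴), so d_s = 59.7·(1−0.614⁴)^(1/3) = 56.73 mm.
Area ratio A_h/A_s = d_o²(1−k²)/d_s² = (1−k²)/(1−k⁴)^(2/3) = 0.6900.
Mass saving = 1 − 0.6900 = 31.0 %.

31.0 %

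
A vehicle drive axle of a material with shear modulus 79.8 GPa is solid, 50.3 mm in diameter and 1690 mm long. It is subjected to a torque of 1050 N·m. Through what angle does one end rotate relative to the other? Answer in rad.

0.0354 rad

J = πd⁴/32 = π(0.0503)⁴/32 = 6.285×10^-7 m⁴.
θ = T·L/(G·J) = 1050 × 1.69 / (79.8×10⁹ × 6.285×10^-7) = 0.03538 rad.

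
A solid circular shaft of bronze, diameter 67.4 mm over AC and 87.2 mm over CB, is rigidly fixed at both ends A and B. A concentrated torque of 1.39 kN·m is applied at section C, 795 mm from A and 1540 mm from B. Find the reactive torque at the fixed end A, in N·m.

Compatibility: T_A·a/J_AC = T_B·b/J_CB with T_A + T_B = T₀.
J_AC = 2.03×10^-6 m⁴, J_CB = 5.68×10^-6 m⁴, so T_A = T₀·(J_AC/a)/((J_AC/a)+(J_CB/b)) = 568.2 N·m, T_B = 821.8 N·m.

568 N·m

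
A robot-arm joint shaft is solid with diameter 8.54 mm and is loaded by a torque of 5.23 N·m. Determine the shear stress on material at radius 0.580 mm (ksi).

0.843 ksi

J = πd⁴/32 = π(0.00854)⁴/32 = 5.222×10^-10 m⁴.
Shear stress varies linearly with radius: τ = T·r/J = 5.230 × 5.80e-4 / 5.222×10^-10 = 5.809×10^6 Pa.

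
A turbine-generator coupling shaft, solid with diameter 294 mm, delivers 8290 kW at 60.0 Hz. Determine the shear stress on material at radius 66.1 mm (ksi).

0.287 ksi

ω = 2π·60.0 = 377.0 rad/s, so T = P/ω = 8290×10³ / 377.0 = 21990 N·m.
J = πd⁴/32 = π(0.294)⁴/32 = 7.335×10^-4 m⁴.
Shear stress varies linearly with radius: τ = T·r/J = 21990 × 0.0661 / 7.335×10^-4 = 1.982×10^6 Pa.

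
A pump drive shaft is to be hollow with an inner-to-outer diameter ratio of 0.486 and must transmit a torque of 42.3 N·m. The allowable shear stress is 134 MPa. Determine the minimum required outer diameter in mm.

11.9 mm

For a hollow shaft with d_i/d_o = 0.486: τ_max = 16T/(π d_o³ (1−k⁴)), so d_o = [16T/(π τ_allow (1−k⁴))]^(1/3) = [16·42.30/(π·1.34×10^8·0.9442)]^(1/3) = 0.01194 m.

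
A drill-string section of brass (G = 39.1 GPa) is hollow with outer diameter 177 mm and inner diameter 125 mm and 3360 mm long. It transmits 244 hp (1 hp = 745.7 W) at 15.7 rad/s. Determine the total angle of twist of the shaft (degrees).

0.788°

ω = 15.7 rad/s, so T = P/ω = 244×745.7 / 15.70 = 11590 N·m.
J = π(d_o⁴ − d_i⁴)/32 = π(0.177⁴ − 0.125⁴)/32 = 7.239×10^-5 m⁴.
θ = T·L/(G·J) = 11590 × 3.36 / (39.1×10⁹ × 7.239×10^-5) = 0.01376 rad.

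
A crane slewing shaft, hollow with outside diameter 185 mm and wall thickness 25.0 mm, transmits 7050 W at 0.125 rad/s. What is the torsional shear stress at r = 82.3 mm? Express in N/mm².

56.3 N/mm²

ω = 0.125 rad/s, so T = P/ω = 7050 / 0.1250 = 56400 N·m.
J = π(d_o⁴ − d_i⁴)/32 = π(0.185⁴ − 0.135⁴)/32 = 8.239×10^-5 m⁴.
Shear stress varies linearly with radius: τ = T·r/J = 56400 × 0.0823 / 8.239×10^-5 = 5.634×10^7 Pa.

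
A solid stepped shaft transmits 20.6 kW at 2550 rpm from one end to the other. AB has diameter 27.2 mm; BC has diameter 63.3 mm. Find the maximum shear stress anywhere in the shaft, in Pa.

1.95e7 Pa

ω = 2π·2550/60 = 267.0 rad/s, so T = P/ω = 20.6×10³ / 267.0 = 77.14 N·m.
Under the same torque, τ_max = 16T/(πd³) is largest where d is smallest — segment AB (d = 27.2 mm).
τ_max = 16·77.14/(π·(0.0272)³) = 1.952×10^7 Pa.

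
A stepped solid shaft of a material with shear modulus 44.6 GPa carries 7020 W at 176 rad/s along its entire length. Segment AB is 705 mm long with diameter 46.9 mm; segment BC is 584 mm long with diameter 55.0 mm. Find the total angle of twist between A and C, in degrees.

0.109°

ω = 176 rad/s, so T = P/ω = 7020 / 176.0 = 39.89 N·m.
J_AB = π(0.0469)⁴/32 = 4.75×10^-7 m⁴; J_BC = π(0.0550)⁴/32 = 8.98×10^-7 m⁴.
θ = (T/G)·Σ L_i/J_i = (39.89/44.6×10⁹)·(0.705/4.75×10^-7 + 0.584/8.98×10^-7) = 1.909×10^-3 rad.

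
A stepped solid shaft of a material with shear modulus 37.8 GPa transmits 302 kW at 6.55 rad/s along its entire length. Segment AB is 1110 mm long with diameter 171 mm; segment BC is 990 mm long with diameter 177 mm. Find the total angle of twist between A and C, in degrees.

1.64°

ω = 6.55 rad/s, so T = P/ω = 302×10³ / 6.550 = 46110 N·m.
J_AB = π(0.171)⁴/32 = 8.39×10^-5 m⁴; J_BC = π(0.177)⁴/32 = 9.64×10^-5 m⁴.
θ = (T/G)·Σ L_i/J_i = (46110/37.8×10⁹)·(1.11/8.39×10^-5 + 0.990/9.64×10^-5) = 0.02866 rad.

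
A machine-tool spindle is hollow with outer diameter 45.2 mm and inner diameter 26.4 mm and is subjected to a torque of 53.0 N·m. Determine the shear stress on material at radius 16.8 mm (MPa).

2.46 MPa

J = π(d_o⁴ − d_i⁴)/32 = π(0.0452⁴ − 0.0264⁴)/32 = 3.621×10^-7 m⁴.
Shear stress varies linearly with radius: τ = T·r/J = 53.00 × 0.0168 / 3.621×10^-7 = 2.459×10^6 Pa.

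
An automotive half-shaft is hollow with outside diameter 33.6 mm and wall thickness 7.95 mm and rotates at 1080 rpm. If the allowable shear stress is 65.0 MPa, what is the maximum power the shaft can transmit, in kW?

50.5 kW

J = π(d_o⁴ − d_i⁴)/32 = π(0.0336⁴ − 0.0177⁴)/32 = 1.155×10^-7 m⁴.
T_max = τ_allow·J/r = 6.50×10^7 × 1.155×10^-7 / 0.0168 = 446.8 N·m.
ω = 2π·1080/60 = 113.1 rad/s, so P_max = T_max·ω = 5.054×10^4 W.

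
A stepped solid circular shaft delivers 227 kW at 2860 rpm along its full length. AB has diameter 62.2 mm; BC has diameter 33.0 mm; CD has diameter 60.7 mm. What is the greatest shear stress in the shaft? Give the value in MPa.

ω = 2π·2860/60 = 299.5 rad/s, so T = P/ω = 227×10³ / 299.5 = 757.9 N·m.
Under the same torque, τ_max = 16T/(πd³) is largest where d is smallest — segment BC (d = 33.0 mm).
τ_max = 16·757.9/(π·(0.0330)³) = 1.074×10^8 Pa.

107 MPa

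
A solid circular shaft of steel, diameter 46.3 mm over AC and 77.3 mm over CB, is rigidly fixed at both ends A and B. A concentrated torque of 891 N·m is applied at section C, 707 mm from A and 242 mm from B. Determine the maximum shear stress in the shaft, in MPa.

9.41 MPa

Compatibility: T_A·a/J_AC = T_B·b/J_CB with T_A + T_B = T₀.
J_AC = 4.51×10^-7 m⁴, J_CB = 3.51×10^-6 m⁴, so T_A = T₀·(J_AC/a)/((J_AC/a)+(J_CB/b)) = 37.60 N·m, T_B = 853.4 N·m.
τ in each portion: τ_AC = 1.93×10^6 Pa, τ_CB = 9.41×10^6 Pa; maximum is in CB.
τ_max = T_CB·r/J = 853.4·0.0386/3.51×10^-6 = 9.410×10^6 Pa.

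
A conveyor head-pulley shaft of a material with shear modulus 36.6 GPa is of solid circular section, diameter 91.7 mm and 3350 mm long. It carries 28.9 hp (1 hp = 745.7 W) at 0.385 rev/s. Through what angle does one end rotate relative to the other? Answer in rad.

0.117 rad

ω = 2π·0.385 = 2.419 rad/s, so T = P/ω = 28.9×745.7 / 2.419 = 8909 N·m.
J = πd⁴/32 = π(0.0917)⁴/32 = 6.942×10^-6 m⁴.
θ = T·L/(G·J) = 8909 × 3.35 / (36.6×10⁹ × 6.942×10^-6) = 0.1175 rad.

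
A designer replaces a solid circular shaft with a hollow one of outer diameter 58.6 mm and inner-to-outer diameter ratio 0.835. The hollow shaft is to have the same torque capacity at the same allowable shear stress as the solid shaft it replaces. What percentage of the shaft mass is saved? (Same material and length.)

52.8 %

Equal τ_max and T ⇒ the solid shaft needs d_s³ = d_o³(1−k⁴), so d_s = 58.6·(1−0.835⁴)^(1/3) = 46.94 mm.
Area ratio A_h/A_s = d_o²(1−k²)/d_s² = (1−k²)/(1−k⁴)^(2/3) = 0.4719.
Mass saving = 1 − 0.4719 = 52.8 %.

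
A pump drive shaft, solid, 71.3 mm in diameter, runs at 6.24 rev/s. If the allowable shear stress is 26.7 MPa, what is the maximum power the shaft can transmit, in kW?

74.5 kW

J = πd⁴/32 = π(0.0713)⁴/32 = 2.537×10^-6 m⁴.
T_max = τ_allow·J/r = 2.67×10^7 × 2.537×10^-6 / 0.0357 = 1900 N·m.
ω = 2π·6.24 = 39.21 rad/s, so P_max = T_max·ω = 7.450×10^4 W.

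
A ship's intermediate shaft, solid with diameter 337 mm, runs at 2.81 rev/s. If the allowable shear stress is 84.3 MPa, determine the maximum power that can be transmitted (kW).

11200 kW

J = πd⁴/32 = π(0.337)⁴/32 = 1.266×10^-3 m⁴.
T_max = τ_allow·J/r = 8.43×10^7 × 1.266×10^-3 / 0.169 = 633500 N·m.
ω = 2π·2.81 = 17.66 rad/s, so P_max = T_max·ω = 1.118×10^7 W.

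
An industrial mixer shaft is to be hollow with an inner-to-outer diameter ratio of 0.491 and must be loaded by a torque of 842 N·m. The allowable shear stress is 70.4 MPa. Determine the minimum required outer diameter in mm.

For a hollow shaft with d_i/d_o = 0.491: τ_max = 16T/(π d_o³ (1−k⁴)), so d_o = [16T/(π τ_allow (1−k⁴))]^(1/3) = [16·842.0/(π·7.04×10^7·0.9419)]^(1/3) = 0.04014 m.

40.1 mm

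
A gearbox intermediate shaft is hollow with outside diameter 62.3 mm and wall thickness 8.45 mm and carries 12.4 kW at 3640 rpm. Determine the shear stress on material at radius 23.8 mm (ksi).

ω = 2π·3640/60 = 381.2 rad/s, so T = P/ω = 12.4×10³ / 381.2 = 32.53 N·m.
J = π(d_o⁴ − d_i⁴)/32 = π(0.0623⁴ − 0.0454⁴)/32 = 1.062×10^-6 m⁴.
Shear stress varies linearly with radius: τ = T·r/J = 32.53 × 0.0238 / 1.062×10^-6 = 7.291×10^5 Pa.

0.106 ksi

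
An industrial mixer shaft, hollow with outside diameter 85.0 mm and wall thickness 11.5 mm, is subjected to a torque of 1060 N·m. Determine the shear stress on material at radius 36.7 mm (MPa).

10.6 MPa

J = π(d_o⁴ − d_i⁴)/32 = π(0.0850⁴ − 0.0620⁴)/32 = 3.674×10^-6 m⁴.
Shear stress varies linearly with radius: τ = T·r/J = 1060 × 0.0367 / 3.674×10^-6 = 1.059×10^7 Pa.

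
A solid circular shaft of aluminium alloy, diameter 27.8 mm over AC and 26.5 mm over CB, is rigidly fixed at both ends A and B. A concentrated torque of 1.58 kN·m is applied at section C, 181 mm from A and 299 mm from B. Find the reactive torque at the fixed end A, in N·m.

1050 N·m

Compatibility: T_A·a/J_AC = T_B·b/J_CB with T_A + T_B = T₀.
J_AC = 5.86×10^-8 m⁴, J_CB = 4.84×10^-8 m⁴, so T_A = T₀·(J_AC/a)/((J_AC/a)+(J_CB/b)) = 1053 N·m, T_B = 526.5 N·m.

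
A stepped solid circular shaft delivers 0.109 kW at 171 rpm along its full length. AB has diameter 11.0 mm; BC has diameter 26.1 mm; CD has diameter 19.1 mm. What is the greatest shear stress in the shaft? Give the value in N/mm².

23.3 N/mm²

ω = 2π·171/60 = 17.91 rad/s, so T = P/ω = 0.109×10³ / 17.91 = 6.087 N·m.
Under the same torque, τ_max = 16T/(πd³) is largest where d is smallest — segment AB (d = 11.0 mm).
τ_max = 16·6.087/(π·(0.0110)³) = 2.329×10^7 Pa.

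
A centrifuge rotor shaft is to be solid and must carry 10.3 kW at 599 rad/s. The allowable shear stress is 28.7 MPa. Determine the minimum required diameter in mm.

ω = 599 rad/s, so T = P/ω = 10.3×10³ / 599.0 = 17.20 N·m.
For a solid shaft τ_max = 16T/(πd³), so d = (16T/(π τ_allow))^(1/3) = (16·17.20/(π·2.87×10^7))^(1/3) = 0.01450 m.

14.5 mm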